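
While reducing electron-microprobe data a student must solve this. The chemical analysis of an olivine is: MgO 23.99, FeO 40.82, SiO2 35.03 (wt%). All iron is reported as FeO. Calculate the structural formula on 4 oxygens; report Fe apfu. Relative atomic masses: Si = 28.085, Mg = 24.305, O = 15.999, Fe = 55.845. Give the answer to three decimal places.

0.976 Fe apfu

23.99 wt% MgO ÷ 40.304 g/mol = 0.59523 mol, giving 0.59523 Mg and 0.59523 O.
40.82 wt% FeO ÷ 71.844 g/mol = 0.56818 mol, giving 0.56818 Fe and 0.56818 O.
35.03 wt% SiO2 ÷ 60.083 g/mol = 0.58303 mol, giving 0.58303 Si and 1.16606 O.
Oxygen sums to 2.32947; scaling by 4/2.32947 = 1.71713 puts the formula on 4 O.
Fe: 0.56818 × 1.71713 = 0.976 atoms per formula unit.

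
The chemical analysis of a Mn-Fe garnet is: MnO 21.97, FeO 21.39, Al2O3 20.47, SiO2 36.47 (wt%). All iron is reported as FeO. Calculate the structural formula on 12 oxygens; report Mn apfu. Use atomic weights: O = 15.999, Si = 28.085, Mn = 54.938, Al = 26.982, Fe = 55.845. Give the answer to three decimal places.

21.97 wt% MnO ÷ 70.937 g/mol = 0.30971 mol, giving 0.30971 Mn and 0.30971 O.
21.39 wt% FeO ÷ 71.844 g/mol = 0.29773 mol, giving 0.29773 Fe and 0.29773 O.
20.47 wt% Al2O3 ÷ 101.961 g/mol = 0.20076 mol, giving 0.40152 Al and 0.60228 O.
36.47 wt% SiO2 ÷ 60.083 g/mol = 0.60699 mol, giving 0.60699 Si and 1.21398 O.
Oxygen sums to 2.42370; scaling by 12/2.42370 = 4.95111 puts the formula on 12 O.
Mn: 0.30971 × 4.95111 = 1.533 atoms per formula unit.

1.533 Mn apfu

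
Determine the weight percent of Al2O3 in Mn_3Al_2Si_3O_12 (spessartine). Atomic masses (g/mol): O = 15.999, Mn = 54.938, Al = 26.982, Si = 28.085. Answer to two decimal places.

20.60 wt%

Formula mass = 495.021 g/mol.
2 Al → 1.0000 mol Al2O3 per formula unit; M(Al2O3) = 101.961, so Al2O3 mass = 101.961 g.
101.961/495.021 × 100 = 20.60 wt%.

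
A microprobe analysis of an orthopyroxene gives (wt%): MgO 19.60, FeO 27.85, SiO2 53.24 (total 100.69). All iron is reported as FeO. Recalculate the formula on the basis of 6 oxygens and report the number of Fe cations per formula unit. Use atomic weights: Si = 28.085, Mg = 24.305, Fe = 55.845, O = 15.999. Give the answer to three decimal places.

19.60 wt% MgO ÷ 40.304 g/mol = 0.48630 mol, giving 0.48630 Mg and 0.48630 O.
27.85 wt% FeO ÷ 71.844 g/mol = 0.38765 mol, giving 0.38765 Fe and 0.38765 O.
53.24 wt% SiO2 ÷ 60.083 g/mol = 0.88611 mol, giving 0.88611 Si and 1.77222 O.
Oxygen sums to 2.64617; scaling by 6/2.64617 = 2.26743 puts the formula on 6 O.
Fe: 0.38765 × 2.26743 = 0.879 atoms per formula unit.

0.879 Fe apfu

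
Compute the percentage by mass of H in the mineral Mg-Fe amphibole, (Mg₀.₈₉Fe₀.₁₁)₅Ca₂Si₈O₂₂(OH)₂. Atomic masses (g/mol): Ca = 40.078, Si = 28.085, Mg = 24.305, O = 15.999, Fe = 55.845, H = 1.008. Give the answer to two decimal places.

M((Mg₀.₈₉Fe₀.₁₁)₅Ca₂Si₈O₂₂(OH)₂) = 829.700 g/mol.
H contributes 2 × 1.008 = 2.016 g per mole.
2.016/829.700 = 0.0024 → 0.24%.

0.24 mass %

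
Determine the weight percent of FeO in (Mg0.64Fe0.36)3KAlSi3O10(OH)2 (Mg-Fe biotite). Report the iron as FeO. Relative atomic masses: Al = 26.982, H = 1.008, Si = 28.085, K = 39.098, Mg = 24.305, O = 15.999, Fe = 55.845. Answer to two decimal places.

Formula mass = 451.317 g/mol.
1.08 Fe → 1.0800 mol FeO per formula unit; M(FeO) = 71.844, so FeO mass = 77.592 g.
77.592/451.317 × 100 = 17.19 wt%.

17.19 wt%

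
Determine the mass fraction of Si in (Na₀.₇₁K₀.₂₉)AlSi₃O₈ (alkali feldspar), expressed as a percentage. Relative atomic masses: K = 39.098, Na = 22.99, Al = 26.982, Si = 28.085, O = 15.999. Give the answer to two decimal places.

Formula mass = 0.71*22.99 + 0.29*39.098 + 1*26.982 + 3*28.085 + 8*15.999 = 266.890 g/mol, of which 84.255 g is Si.
So Si makes up 84.255/266.890 = 0.3157 of the mass, i.e. 31.57%.

31.57 wt%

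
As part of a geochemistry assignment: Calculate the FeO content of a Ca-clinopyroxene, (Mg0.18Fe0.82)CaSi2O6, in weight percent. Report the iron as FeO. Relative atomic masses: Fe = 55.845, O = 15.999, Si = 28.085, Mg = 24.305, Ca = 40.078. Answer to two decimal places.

24.30 wt%

Molar mass of (Mg0.18Fe0.82)CaSi2O6 = 0.18·24.305 + 0.82·55.845 + 1·40.078 + 2·28.085 + 6·15.999 = 242.410 g/mol.
Each formula unit contains 0.82 Fe, equivalent to 0.82/1 = 0.8200 mol FeO.
M(FeO) = 1×55.845 + 1×15.999 = 71.844 g/mol.
Mass of FeO per formula unit = 0.8200 × 71.844 = 58.912 g.
FeO wt% = 58.912 / 242.410 × 100 = 24.30%.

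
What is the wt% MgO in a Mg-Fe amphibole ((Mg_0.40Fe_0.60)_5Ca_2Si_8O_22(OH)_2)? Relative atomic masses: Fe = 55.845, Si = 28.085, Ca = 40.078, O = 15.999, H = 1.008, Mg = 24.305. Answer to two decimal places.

8.89 wt%

Molar mass of (Mg_0.40Fe_0.60)_5Ca_2Si_8O_22(OH)_2 = 2*24.305 + 3*55.845 + 2*40.078 + 8*28.085 + 24*15.999 + 2*1.008 = 906.973 g/mol.
Each formula unit contains 2 Mg, equivalent to 2/1 = 2.0000 mol MgO.
M(MgO) = 1×24.305 + 1×15.999 = 40.304 g/mol.
Mass of MgO per formula unit = 2.0000 × 40.304 = 80.608 g.
MgO wt% = 80.608 / 906.973 × 100 = 8.89%.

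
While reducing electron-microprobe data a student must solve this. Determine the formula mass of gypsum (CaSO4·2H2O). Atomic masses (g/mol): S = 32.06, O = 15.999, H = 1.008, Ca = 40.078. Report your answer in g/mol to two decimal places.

172.16 g/mol

The formula mass is the sum 1*40.078 + 1*32.06 + 6*15.999 + 4*1.008.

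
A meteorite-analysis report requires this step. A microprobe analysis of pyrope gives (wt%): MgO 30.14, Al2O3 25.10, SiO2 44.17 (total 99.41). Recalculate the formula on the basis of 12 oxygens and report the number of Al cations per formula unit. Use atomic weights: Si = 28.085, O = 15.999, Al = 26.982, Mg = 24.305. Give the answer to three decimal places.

30.14 wt% MgO ÷ 40.304 g/mol = 0.74782 mol, giving 0.74782 Mg and 0.74782 O.
25.10 wt% Al2O3 ÷ 101.961 g/mol = 0.24617 mol, giving 0.49234 Al and 0.73851 O.
44.17 wt% SiO2 ÷ 60.083 g/mol = 0.73515 mol, giving 0.73515 Si and 1.47030 O.
Oxygen sums to 2.95663; scaling by 12/2.95663 = 4.05867 puts the formula on 12 O.
Al: 0.49234 × 4.05867 = 1.998 atoms per formula unit.

1.998 Al apfu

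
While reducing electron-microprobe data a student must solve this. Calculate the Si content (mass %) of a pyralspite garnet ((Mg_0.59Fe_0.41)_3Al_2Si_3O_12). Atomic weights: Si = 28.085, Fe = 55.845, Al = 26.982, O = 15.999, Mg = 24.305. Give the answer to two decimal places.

M((Mg_0.59Fe_0.41)_3Al_2Si_3O_12) = 441.916 g/mol.
Si contributes 3 × 28.085 = 84.255 g per mole.
84.255/441.916 = 0.1907 → 19.07%.

19.07 mass %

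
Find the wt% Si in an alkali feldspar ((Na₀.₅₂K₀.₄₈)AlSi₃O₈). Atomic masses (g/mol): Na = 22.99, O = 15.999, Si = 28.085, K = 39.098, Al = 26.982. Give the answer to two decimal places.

31.21 weight percent

M((Na₀.₅₂K₀.₄₈)AlSi₃O₈) = 269.951 g/mol.
Si contributes 3 × 28.085 = 84.255 g per mole.
84.255/269.951 = 0.3121 → 31.21%.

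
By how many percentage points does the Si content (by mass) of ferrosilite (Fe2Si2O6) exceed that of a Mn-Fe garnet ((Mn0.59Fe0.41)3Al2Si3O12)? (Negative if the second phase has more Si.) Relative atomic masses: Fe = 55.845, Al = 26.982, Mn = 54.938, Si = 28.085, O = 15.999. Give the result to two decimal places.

4.31 percentage points

First mineral: 56.170 g Si in 263.854 g formula = 21.29 wt% Si.
Second mineral: 84.255 g Si in 496.137 g formula = 16.98 wt% Si.
21.29% − 16.98% gives a difference of 4.31 percentage points.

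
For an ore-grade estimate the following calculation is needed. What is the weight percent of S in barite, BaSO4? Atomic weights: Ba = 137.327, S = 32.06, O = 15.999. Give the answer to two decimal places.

Formula mass = 1*137.327 + 1*32.06 + 4*15.999 = 233.383 g/mol, of which 32.060 g is S.
So S makes up 32.060/233.383 = 0.1374 of the mass, i.e. 13.74%.

13.74 weight percent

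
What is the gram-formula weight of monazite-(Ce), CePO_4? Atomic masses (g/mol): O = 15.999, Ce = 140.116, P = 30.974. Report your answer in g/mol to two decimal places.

235.09 g/mol

The formula mass is the sum 1×140.116 + 1×30.974 + 4×15.999.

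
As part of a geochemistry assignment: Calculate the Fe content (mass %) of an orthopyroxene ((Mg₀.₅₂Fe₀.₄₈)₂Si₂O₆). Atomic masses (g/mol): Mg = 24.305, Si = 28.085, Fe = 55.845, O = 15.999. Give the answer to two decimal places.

Formula mass = 1.04×24.305 + 0.96×55.845 + 2×28.085 + 6×15.999 = 231.052 g/mol, of which 53.611 g is Fe.
So Fe makes up 53.611/231.052 = 0.2320 of the mass, i.e. 23.20%.

23.20 mass %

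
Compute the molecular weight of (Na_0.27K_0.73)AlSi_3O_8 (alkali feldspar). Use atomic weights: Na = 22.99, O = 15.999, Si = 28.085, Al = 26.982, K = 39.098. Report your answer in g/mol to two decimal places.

273.98 g/mol

Na: 0.27 × 22.99 = 6.2073
K: 0.73 × 39.098 = 28.5415
Al: 1 × 26.982 = 26.9820
Si: 3 × 28.085 = 84.2550
O: 8 × 15.999 = 127.9920
Summing the contributions gives the formula mass.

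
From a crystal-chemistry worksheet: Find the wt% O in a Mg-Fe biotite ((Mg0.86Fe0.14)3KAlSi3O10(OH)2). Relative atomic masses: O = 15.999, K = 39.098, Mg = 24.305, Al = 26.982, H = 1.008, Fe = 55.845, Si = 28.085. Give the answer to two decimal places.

44.60 wt%

M((Mg0.86Fe0.14)3KAlSi3O10(OH)2) = 430.501 g/mol.
O contributes 12 × 15.999 = 191.988 g per mole.
191.988/430.501 = 0.4460 → 44.60%.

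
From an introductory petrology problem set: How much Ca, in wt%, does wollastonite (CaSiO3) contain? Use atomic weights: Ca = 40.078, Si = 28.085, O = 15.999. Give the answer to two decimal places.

Formula mass = 1*40.078 + 1*28.085 + 3*15.999 = 116.160 g/mol, of which 40.078 g is Ca.
So Ca makes up 40.078/116.160 = 0.3450 of the mass, i.e. 34.50%.

34.50 wt%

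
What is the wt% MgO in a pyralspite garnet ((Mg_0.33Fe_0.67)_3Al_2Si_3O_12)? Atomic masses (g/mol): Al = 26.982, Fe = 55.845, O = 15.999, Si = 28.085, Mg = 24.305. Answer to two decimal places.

Formula mass = 466.517 g/mol.
0.99 Mg → 0.9900 mol MgO per formula unit; M(MgO) = 40.304, so MgO mass = 39.901 g.
39.901/466.517 × 100 = 8.55 wt%.

8.55 wt%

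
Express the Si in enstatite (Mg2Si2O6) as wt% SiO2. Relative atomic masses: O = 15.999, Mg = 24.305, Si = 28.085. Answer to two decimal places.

59.85 wt%

Molar mass of Mg2Si2O6 = 2·24.305 + 2·28.085 + 6·15.999 = 200.774 g/mol.
Each formula unit contains 2 Si, equivalent to 2/1 = 2.0000 mol SiO2.
M(SiO2) = 1×28.085 + 2×15.999 = 60.083 g/mol.
Mass of SiO2 per formula unit = 2.0000 × 60.083 = 120.166 g.
SiO2 wt% = 120.166 / 200.774 × 100 = 59.85%.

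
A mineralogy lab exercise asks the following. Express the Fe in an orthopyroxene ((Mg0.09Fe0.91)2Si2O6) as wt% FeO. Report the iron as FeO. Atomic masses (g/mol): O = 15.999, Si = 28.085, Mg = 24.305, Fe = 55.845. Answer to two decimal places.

Formula mass = 258.177 g/mol.
1.82 Fe → 1.8200 mol FeO per formula unit; M(FeO) = 71.844, so FeO mass = 130.756 g.
130.756/258.177 × 100 = 50.65 wt%.

50.65 wt%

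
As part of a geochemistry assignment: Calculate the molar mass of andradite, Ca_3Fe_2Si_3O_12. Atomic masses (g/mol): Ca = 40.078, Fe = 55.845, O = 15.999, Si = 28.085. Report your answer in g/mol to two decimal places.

M = 3(40.078) + 2(55.845) + 3(28.085) + 12(15.999)

508.17 g/mol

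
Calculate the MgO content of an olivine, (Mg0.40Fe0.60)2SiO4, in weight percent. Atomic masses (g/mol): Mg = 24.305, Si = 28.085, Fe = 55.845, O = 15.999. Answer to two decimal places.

Formula mass = 178.539 g/mol.
0.80 Mg → 0.8000 mol MgO per formula unit; M(MgO) = 40.304, so MgO mass = 32.243 g.
32.243/178.539 × 100 = 18.06 wt%.

18.06 wt%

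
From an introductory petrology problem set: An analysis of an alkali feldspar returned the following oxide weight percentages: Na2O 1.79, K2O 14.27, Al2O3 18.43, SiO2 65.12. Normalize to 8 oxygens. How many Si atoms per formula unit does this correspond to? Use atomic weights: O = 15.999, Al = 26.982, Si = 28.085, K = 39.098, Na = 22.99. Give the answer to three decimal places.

3.000 Si apfu

Na2O: 1.79/61.979 = 0.02888 mol → 0.05776 mol Na, 0.02888 mol O.
K2O: 14.27/94.195 = 0.15149 mol → 0.30298 mol K, 0.15149 mol O.
Al2O3: 18.43/101.961 = 0.18076 mol → 0.36152 mol Al, 0.54228 mol O.
SiO2: 65.12/60.083 = 1.08383 mol → 1.08383 mol Si, 2.16766 mol O.
Total oxygen = 2.89031 mol. Normalization factor = 8/2.89031 = 2.76787.
Si per 8 O = 1.08383 × 2.76787 = 3.000.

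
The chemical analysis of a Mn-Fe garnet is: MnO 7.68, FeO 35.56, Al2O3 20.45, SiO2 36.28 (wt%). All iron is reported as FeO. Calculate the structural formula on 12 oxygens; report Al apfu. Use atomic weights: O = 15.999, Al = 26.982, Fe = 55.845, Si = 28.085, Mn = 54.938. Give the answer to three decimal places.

1.995 Al apfu

MnO: 7.68/70.937 = 0.10827 mol → 0.10827 mol Mn, 0.10827 mol O.
FeO: 35.56/71.844 = 0.49496 mol → 0.49496 mol Fe, 0.49496 mol O.
Al2O3: 20.45/101.961 = 0.20057 mol → 0.40114 mol Al, 0.60171 mol O.
SiO2: 36.28/60.083 = 0.60383 mol → 0.60383 mol Si, 1.20766 mol O.
Total oxygen = 2.41260 mol. Normalization factor = 12/2.41260 = 4.97389.
Al per 12 O = 0.40114 × 4.97389 = 1.995.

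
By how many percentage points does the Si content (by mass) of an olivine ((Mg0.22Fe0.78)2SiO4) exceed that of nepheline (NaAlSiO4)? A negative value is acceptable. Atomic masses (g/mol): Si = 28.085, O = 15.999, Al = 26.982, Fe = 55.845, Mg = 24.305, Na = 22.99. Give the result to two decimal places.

First mineral: 28.085 g Si in 189.893 g formula = 14.79 wt% Si.
Second mineral: 28.085 g Si in 142.053 g formula = 19.77 wt% Si.
14.79% − 19.77% gives a difference of -4.98 percentage points.

-4.98 percentage points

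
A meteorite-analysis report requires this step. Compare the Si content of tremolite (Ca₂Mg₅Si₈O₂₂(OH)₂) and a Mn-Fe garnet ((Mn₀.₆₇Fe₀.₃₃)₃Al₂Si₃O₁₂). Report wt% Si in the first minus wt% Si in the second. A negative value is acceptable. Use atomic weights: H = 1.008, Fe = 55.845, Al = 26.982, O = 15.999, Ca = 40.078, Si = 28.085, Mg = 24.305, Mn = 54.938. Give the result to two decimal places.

First mineral: 224.680 g Si in 812.353 g formula = 27.66 wt% Si.
Second mineral: 84.255 g Si in 495.919 g formula = 16.99 wt% Si.
27.66% − 16.99% gives a difference of 10.67 percentage points.

10.67 percentage points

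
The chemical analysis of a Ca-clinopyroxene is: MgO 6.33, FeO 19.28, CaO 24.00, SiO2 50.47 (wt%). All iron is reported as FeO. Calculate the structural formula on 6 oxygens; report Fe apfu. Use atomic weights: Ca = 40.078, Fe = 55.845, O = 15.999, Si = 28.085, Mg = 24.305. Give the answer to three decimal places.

0.636 Fe apfu

MgO: 6.33/40.304 = 0.15706 mol → 0.15706 mol Mg, 0.15706 mol O.
FeO: 19.28/71.844 = 0.26836 mol → 0.26836 mol Fe, 0.26836 mol O.
CaO: 24.00/56.077 = 0.42798 mol → 0.42798 mol Ca, 0.42798 mol O.
SiO2: 50.47/60.083 = 0.84000 mol → 0.84000 mol Si, 1.68000 mol O.
Total oxygen = 2.53340 mol. Normalization factor = 6/2.53340 = 2.36836.
Fe per 6 O = 0.26836 × 2.36836 = 0.636.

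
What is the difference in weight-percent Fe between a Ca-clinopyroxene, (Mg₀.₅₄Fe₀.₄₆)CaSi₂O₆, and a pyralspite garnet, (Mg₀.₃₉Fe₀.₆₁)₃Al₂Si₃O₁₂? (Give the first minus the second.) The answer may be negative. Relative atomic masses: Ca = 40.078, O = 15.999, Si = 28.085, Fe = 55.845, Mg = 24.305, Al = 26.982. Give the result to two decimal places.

M((Mg₀.₅₄Fe₀.₄₆)CaSi₂O₆) = 231.055 g/mol, so wt% Fe = 25.689/231.055 × 100 = 11.12%.
M((Mg₀.₃₉Fe₀.₆₁)₃Al₂Si₃O₁₂) = 460.840 g/mol, so wt% Fe = 102.196/460.840 × 100 = 22.18%.
11.12 − 22.18 = -11.06 pp.

-11.06 percentage points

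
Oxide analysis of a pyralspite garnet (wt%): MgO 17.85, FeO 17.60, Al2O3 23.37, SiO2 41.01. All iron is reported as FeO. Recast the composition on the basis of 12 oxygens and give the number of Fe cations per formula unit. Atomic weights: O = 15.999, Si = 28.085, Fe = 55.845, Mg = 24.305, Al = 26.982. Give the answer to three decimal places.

17.85 wt% MgO ÷ 40.304 g/mol = 0.44288 mol, giving 0.44288 Mg and 0.44288 O.
17.60 wt% FeO ÷ 71.844 g/mol = 0.24498 mol, giving 0.24498 Fe and 0.24498 O.
23.37 wt% Al2O3 ÷ 101.961 g/mol = 0.22921 mol, giving 0.45842 Al and 0.68763 O.
41.01 wt% SiO2 ÷ 60.083 g/mol = 0.68256 mol, giving 0.68256 Si and 1.36512 O.
Oxygen sums to 2.74061; scaling by 12/2.74061 = 4.37859 puts the formula on 12 O.
Fe: 0.24498 × 4.37859 = 1.073 atoms per formula unit.

1.073 Fe apfu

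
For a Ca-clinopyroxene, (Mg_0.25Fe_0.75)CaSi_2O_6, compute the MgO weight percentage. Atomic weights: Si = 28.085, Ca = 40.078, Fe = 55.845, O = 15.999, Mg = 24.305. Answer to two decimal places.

4.19 wt%

Molar mass of (Mg_0.25Fe_0.75)CaSi_2O_6 = 0.25·24.305 + 0.75·55.845 + 1·40.078 + 2·28.085 + 6·15.999 = 240.202 g/mol.
Each formula unit contains 0.25 Mg, equivalent to 0.25/1 = 0.2500 mol MgO.
M(MgO) = 1×24.305 + 1×15.999 = 40.304 g/mol.
Mass of MgO per formula unit = 0.2500 × 40.304 = 10.076 g.
MgO wt% = 10.076 / 240.202 × 100 = 4.19%.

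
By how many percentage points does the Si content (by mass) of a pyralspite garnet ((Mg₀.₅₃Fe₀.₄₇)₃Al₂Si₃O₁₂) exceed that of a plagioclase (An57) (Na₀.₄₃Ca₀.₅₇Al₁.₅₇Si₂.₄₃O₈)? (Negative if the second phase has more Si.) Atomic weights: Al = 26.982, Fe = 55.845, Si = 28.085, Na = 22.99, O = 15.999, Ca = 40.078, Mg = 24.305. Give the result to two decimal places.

M((Mg₀.₅₃Fe₀.₄₇)₃Al₂Si₃O₁₂) = 447.593 g/mol, so wt% Si = 84.255/447.593 × 100 = 18.82%.
M(Na₀.₄₃Ca₀.₅₇Al₁.₅₇Si₂.₄₃O₈) = 271.330 g/mol, so wt% Si = 68.247/271.330 × 100 = 25.15%.
18.82 − 25.15 = -6.33 pp.

-6.33 percentage points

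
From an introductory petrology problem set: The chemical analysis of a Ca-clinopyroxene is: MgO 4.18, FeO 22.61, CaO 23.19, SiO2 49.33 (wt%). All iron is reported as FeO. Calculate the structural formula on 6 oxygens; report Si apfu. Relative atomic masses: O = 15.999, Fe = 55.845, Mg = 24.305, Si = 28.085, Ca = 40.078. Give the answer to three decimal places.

MgO: 4.18/40.304 = 0.10371 mol → 0.10371 mol Mg, 0.10371 mol O.
FeO: 22.61/71.844 = 0.31471 mol → 0.31471 mol Fe, 0.31471 mol O.
CaO: 23.19/56.077 = 0.41354 mol → 0.41354 mol Ca, 0.41354 mol O.
SiO2: 49.33/60.083 = 0.82103 mol → 0.82103 mol Si, 1.64206 mol O.
Total oxygen = 2.47402 mol. Normalization factor = 6/2.47402 = 2.42520.
Si per 6 O = 0.82103 × 2.42520 = 1.991.

1.991 Si apfu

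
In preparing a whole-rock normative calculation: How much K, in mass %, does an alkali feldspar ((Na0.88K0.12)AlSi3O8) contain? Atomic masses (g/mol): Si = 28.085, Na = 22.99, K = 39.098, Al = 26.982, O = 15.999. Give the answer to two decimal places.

Molar mass of (Na0.88K0.12)AlSi3O8: 0.88*22.99 + 0.12*39.098 + 1*26.982 + 3*28.085 + 8*15.999 = 264.152 g/mol.
Mass of K per formula unit: 0.12 × 39.098 = 4.692 g.
Weight fraction K = 4.692 / 264.152 = 0.0178.

1.78 mass %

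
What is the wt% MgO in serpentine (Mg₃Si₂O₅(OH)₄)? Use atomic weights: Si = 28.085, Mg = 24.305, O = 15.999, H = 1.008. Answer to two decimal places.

Molar mass of Mg₃Si₂O₅(OH)₄ = 3·24.305 + 2·28.085 + 9·15.999 + 4·1.008 = 277.108 g/mol.
Each formula unit contains 3 Mg, equivalent to 3/1 = 3.0000 mol MgO.
M(MgO) = 1×24.305 + 1×15.999 = 40.304 g/mol.
Mass of MgO per formula unit = 3.0000 × 40.304 = 120.912 g.
MgO wt% = 120.912 / 277.108 × 100 = 43.63%.

43.63 wt%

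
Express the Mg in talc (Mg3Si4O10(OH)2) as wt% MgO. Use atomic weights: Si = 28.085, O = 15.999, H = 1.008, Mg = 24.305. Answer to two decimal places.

31.88 wt%

Molar mass of Mg3Si4O10(OH)2 = 3*24.305 + 4*28.085 + 12*15.999 + 2*1.008 = 379.259 g/mol.
Each formula unit contains 3 Mg, equivalent to 3/1 = 3.0000 mol MgO.
M(MgO) = 1×24.305 + 1×15.999 = 40.304 g/mol.
Mass of MgO per formula unit = 3.0000 × 40.304 = 120.912 g.
MgO wt% = 120.912 / 379.259 × 100 = 31.88%.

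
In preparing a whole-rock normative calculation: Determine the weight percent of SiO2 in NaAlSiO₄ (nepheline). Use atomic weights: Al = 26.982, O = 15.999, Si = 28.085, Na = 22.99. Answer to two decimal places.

M(NaAlSiO₄) = 142.053 g/mol; M(SiO2) = 60.083 g/mol.
Moles SiO2 per formula unit = 1 Si ÷ 1 = 1.0000.
SiO2 fraction = (1.0000 × 60.083) / 142.053 = 60.083/142.053 = 0.4230.

42.30 wt%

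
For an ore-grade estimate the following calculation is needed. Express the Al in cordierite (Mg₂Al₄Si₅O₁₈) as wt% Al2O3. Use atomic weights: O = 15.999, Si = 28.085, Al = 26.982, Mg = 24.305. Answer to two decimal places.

34.86 wt%

Molar mass of Mg₂Al₄Si₅O₁₈ = 2*24.305 + 4*26.982 + 5*28.085 + 18*15.999 = 584.945 g/mol.
Each formula unit contains 4 Al, equivalent to 4/2 = 2.0000 mol Al2O3.
M(Al2O3) = 2×26.982 + 3×15.999 = 101.961 g/mol.
Mass of Al2O3 per formula unit = 2.0000 × 101.961 = 203.922 g.
Al2O3 wt% = 203.922 / 584.945 × 100 = 34.86%.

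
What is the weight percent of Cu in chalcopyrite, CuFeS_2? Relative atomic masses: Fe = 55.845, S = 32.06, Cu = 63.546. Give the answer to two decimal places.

34.63 weight percent

Molar mass of CuFeS_2: 1×63.546 + 1×55.845 + 2×32.06 = 183.511 g/mol.
Mass of Cu per formula unit: 1 × 63.546 = 63.546 g.
Weight fraction Cu = 63.546 / 183.511 = 0.3463.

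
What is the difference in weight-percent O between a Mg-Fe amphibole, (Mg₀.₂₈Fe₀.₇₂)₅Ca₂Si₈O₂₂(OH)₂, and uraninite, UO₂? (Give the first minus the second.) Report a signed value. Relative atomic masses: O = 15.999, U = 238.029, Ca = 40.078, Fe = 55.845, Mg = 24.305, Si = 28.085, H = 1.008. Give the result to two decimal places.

O in (Mg₀.₂₈Fe₀.₇₂)₅Ca₂Si₈O₂₂(OH)₂: molar mass 925.897 g/mol; 24×15.999 = 383.976 g → 41.47 wt%.
O in UO₂: molar mass 270.027 g/mol; 2×15.999 = 31.998 g → 11.85 wt%.
Difference = 41.47 − 11.85 = 29.62 percentage points.

29.62 percentage points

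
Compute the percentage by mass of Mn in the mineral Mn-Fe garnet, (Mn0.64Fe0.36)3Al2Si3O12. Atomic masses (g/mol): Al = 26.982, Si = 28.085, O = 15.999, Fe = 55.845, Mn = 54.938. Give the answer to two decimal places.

Formula mass = 1.92·54.938 + 1.08·55.845 + 2·26.982 + 3·28.085 + 12·15.999 = 496.001 g/mol, of which 105.481 g is Mn.
So Mn makes up 105.481/496.001 = 0.2127 of the mass, i.e. 21.27%.

21.27 mass %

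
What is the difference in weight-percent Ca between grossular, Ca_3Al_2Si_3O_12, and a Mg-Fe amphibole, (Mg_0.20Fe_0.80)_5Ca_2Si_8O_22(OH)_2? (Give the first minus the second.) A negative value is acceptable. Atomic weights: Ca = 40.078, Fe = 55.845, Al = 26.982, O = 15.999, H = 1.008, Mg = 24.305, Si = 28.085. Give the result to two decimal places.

18.15 percentage points

M(Ca_3Al_2Si_3O_12) = 450.441 g/mol, so wt% Ca = 120.234/450.441 × 100 = 26.69%.
M((Mg_0.20Fe_0.80)_5Ca_2Si_8O_22(OH)_2) = 938.513 g/mol, so wt% Ca = 80.156/938.513 × 100 = 8.54%.
26.69 − 8.54 = 18.15 pp.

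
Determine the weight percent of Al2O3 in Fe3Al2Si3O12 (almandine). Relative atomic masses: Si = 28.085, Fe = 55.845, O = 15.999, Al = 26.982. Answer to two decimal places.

20.48 wt%

Molar mass of Fe3Al2Si3O12 = 3*55.845 + 2*26.982 + 3*28.085 + 12*15.999 = 497.742 g/mol.
Each formula unit contains 2 Al, equivalent to 2/2 = 1.0000 mol Al2O3.
M(Al2O3) = 2×26.982 + 3×15.999 = 101.961 g/mol.
Mass of Al2O3 per formula unit = 1.0000 × 101.961 = 101.961 g.
Al2O3 wt% = 101.961 / 497.742 × 100 = 20.48%.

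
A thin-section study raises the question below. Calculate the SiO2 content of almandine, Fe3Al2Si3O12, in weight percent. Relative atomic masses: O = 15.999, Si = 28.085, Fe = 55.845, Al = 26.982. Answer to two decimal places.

M(Fe3Al2Si3O12) = 497.742 g/mol; M(SiO2) = 60.083 g/mol.
Moles SiO2 per formula unit = 3 Si ÷ 1 = 3.0000.
SiO2 fraction = (3.0000 × 60.083) / 497.742 = 180.249/497.742 = 0.3621.

36.21 wt%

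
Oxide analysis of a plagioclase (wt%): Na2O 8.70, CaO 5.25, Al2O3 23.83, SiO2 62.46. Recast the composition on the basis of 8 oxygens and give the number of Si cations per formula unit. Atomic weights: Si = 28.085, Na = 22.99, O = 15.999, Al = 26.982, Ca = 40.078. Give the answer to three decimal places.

8.70 wt% Na2O ÷ 61.979 g/mol = 0.14037 mol, giving 0.28074 Na and 0.14037 O.
5.25 wt% CaO ÷ 56.077 g/mol = 0.09362 mol, giving 0.09362 Ca and 0.09362 O.
23.83 wt% Al2O3 ÷ 101.961 g/mol = 0.23372 mol, giving 0.46744 Al and 0.70116 O.
62.46 wt% SiO2 ÷ 60.083 g/mol = 1.03956 mol, giving 1.03956 Si and 2.07912 O.
Oxygen sums to 3.01427; scaling by 8/3.01427 = 2.65404 puts the formula on 8 O.
Si: 1.03956 × 2.65404 = 2.759 atoms per formula unit.

2.759 Si apfu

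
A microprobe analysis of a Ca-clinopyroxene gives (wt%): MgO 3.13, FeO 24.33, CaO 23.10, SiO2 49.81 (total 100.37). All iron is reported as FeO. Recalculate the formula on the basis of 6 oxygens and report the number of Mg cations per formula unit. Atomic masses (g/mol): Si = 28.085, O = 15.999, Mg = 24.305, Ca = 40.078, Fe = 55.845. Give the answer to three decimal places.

0.187 Mg apfu

MgO (M=40.304): mol = 0.07766; Mg = 0.07766, O = 0.07766.
FeO (M=71.844): mol = 0.33865; Fe = 0.33865, O = 0.33865.
CaO (M=56.077): mol = 0.41193; Ca = 0.41193, O = 0.41193.
SiO2 (M=60.083): mol = 0.82902; Si = 0.82902, O = 1.65804.
ΣO = 2.48628; factor = 6/ΣO = 2.41324.
Mg apfu = 0.07766 × 2.41324 = 0.187.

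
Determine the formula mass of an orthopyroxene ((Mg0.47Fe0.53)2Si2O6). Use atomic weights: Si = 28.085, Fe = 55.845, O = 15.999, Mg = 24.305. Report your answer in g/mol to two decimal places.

Mg: 0.94 × 24.305 = 22.8467
Fe: 1.06 × 55.845 = 59.1957
Si: 2 × 28.085 = 56.1700
O: 6 × 15.999 = 95.9940
Summing the contributions gives the formula mass.

234.21 g/mol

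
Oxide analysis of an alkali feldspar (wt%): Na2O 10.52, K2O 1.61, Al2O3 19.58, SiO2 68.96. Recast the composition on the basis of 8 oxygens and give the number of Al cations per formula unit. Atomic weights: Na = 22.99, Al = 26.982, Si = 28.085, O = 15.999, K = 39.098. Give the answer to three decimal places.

10.52 wt% Na2O ÷ 61.979 g/mol = 0.16973 mol, giving 0.33946 Na and 0.16973 O.
1.61 wt% K2O ÷ 94.195 g/mol = 0.01709 mol, giving 0.03418 K and 0.01709 O.
19.58 wt% Al2O3 ÷ 101.961 g/mol = 0.19203 mol, giving 0.38406 Al and 0.57609 O.
68.96 wt% SiO2 ÷ 60.083 g/mol = 1.14775 mol, giving 1.14775 Si and 2.29550 O.
Oxygen sums to 3.05841; scaling by 8/3.05841 = 2.61574 puts the formula on 8 O.
Al: 0.38406 × 2.61574 = 1.005 atoms per formula unit.

1.005 Al apfu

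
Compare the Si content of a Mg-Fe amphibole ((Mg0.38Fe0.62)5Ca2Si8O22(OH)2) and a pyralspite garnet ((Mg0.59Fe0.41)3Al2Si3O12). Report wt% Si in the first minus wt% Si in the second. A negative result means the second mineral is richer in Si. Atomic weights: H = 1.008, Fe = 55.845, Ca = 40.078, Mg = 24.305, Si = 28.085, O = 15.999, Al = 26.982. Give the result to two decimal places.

First mineral: 224.680 g Si in 910.127 g formula = 24.69 wt% Si.
Second mineral: 84.255 g Si in 441.916 g formula = 19.07 wt% Si.
24.69% − 19.07% gives a difference of 5.62 percentage points.

5.62 percentage points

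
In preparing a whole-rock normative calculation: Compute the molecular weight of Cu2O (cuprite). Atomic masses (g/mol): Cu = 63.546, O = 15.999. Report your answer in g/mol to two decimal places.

143.09 g/mol

The formula mass is the sum 2*63.546 + 1*15.999.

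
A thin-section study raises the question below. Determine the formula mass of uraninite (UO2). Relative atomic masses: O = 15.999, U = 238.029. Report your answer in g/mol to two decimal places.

M = 1(238.029) + 2(15.999)

270.03 g/mol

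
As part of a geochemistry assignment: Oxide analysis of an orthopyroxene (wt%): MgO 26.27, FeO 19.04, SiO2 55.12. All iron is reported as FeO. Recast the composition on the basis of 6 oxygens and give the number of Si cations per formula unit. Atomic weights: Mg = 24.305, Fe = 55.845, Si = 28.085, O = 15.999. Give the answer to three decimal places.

2.000 Si apfu

MgO: 26.27/40.304 = 0.65180 mol → 0.65180 mol Mg, 0.65180 mol O.
FeO: 19.04/71.844 = 0.26502 mol → 0.26502 mol Fe, 0.26502 mol O.
SiO2: 55.12/60.083 = 0.91740 mol → 0.91740 mol Si, 1.83480 mol O.
Total oxygen = 2.75162 mol. Normalization factor = 6/2.75162 = 2.18053.
Si per 6 O = 0.91740 × 2.18053 = 2.000.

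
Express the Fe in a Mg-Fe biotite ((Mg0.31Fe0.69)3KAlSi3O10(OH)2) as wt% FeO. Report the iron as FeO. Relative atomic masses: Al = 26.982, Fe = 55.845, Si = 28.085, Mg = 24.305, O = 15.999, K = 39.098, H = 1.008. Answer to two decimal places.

M((Mg0.31Fe0.69)3KAlSi3O10(OH)2) = 482.542 g/mol; M(FeO) = 71.844 g/mol.
Moles FeO per formula unit = 2.07 Fe ÷ 1 = 2.0700.
FeO fraction = (2.0700 × 71.844) / 482.542 = 148.717/482.542 = 0.3082.

30.82 wt%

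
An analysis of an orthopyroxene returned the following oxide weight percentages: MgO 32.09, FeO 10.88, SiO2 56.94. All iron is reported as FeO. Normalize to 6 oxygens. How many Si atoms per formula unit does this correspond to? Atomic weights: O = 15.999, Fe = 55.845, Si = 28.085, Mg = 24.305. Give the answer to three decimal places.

2.000 Si apfu

MgO (M=40.304): mol = 0.79620; Mg = 0.79620, O = 0.79620.
FeO (M=71.844): mol = 0.15144; Fe = 0.15144, O = 0.15144.
SiO2 (M=60.083): mol = 0.94769; Si = 0.94769, O = 1.89538.
ΣO = 2.84302; factor = 6/ΣO = 2.11043.
Si apfu = 0.94769 × 2.11043 = 2.000.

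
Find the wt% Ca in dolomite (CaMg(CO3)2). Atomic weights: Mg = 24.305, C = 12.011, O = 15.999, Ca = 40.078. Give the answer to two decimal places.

21.73 weight percent

Molar mass of CaMg(CO3)2: 1*40.078 + 1*24.305 + 2*12.011 + 6*15.999 = 184.399 g/mol.
Mass of Ca per formula unit: 1 × 40.078 = 40.078 g.
Weight fraction Ca = 40.078 / 184.399 = 0.2173.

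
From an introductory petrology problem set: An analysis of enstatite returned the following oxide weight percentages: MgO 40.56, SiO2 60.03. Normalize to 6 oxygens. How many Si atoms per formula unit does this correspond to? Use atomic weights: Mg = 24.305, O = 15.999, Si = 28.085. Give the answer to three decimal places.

1.995 Si apfu

MgO: 40.56/40.304 = 1.00635 mol → 1.00635 mol Mg, 1.00635 mol O.
SiO2: 60.03/60.083 = 0.99912 mol → 0.99912 mol Si, 1.99824 mol O.
Total oxygen = 3.00459 mol. Normalization factor = 6/3.00459 = 1.99694.
Si per 6 O = 0.99912 × 1.99694 = 1.995.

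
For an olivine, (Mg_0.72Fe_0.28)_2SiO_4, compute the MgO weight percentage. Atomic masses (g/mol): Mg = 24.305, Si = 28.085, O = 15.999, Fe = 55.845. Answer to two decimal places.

36.65 wt%

Formula mass = 158.353 g/mol.
1.44 Mg → 1.4400 mol MgO per formula unit; M(MgO) = 40.304, so MgO mass = 58.038 g.
58.038/158.353 × 100 = 36.65 wt%.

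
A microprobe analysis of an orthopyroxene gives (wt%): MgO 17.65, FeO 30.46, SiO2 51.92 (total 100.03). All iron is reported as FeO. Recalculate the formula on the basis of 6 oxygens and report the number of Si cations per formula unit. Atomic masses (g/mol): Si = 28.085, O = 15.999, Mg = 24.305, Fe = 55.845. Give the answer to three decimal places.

2.002 Si apfu

17.65 wt% MgO ÷ 40.304 g/mol = 0.43792 mol, giving 0.43792 Mg and 0.43792 O.
30.46 wt% FeO ÷ 71.844 g/mol = 0.42397 mol, giving 0.42397 Fe and 0.42397 O.
51.92 wt% SiO2 ÷ 60.083 g/mol = 0.86414 mol, giving 0.86414 Si and 1.72828 O.
Oxygen sums to 2.59017; scaling by 6/2.59017 = 2.31645 puts the formula on 6 O.
Si: 0.86414 × 2.31645 = 2.002 atoms per formula unit.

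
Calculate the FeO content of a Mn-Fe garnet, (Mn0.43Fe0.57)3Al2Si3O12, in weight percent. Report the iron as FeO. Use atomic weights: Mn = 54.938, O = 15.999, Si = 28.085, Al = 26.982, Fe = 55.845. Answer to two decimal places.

Formula mass = 496.572 g/mol.
1.71 Fe → 1.7100 mol FeO per formula unit; M(FeO) = 71.844, so FeO mass = 122.853 g.
122.853/496.572 × 100 = 24.74 wt%.

24.74 wt%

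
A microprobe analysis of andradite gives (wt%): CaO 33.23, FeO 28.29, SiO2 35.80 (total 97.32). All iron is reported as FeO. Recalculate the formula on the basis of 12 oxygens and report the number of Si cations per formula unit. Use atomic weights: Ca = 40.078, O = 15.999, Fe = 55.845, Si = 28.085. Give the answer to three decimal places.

3.283 Si apfu

CaO (M=56.077): mol = 0.59258; Ca = 0.59258, O = 0.59258.
FeO (M=71.844): mol = 0.39377; Fe = 0.39377, O = 0.39377.
SiO2 (M=60.083): mol = 0.59584; Si = 0.59584, O = 1.19168.
ΣO = 2.17803; factor = 12/ΣO = 5.50957.
Si apfu = 0.59584 × 5.50957 = 3.283.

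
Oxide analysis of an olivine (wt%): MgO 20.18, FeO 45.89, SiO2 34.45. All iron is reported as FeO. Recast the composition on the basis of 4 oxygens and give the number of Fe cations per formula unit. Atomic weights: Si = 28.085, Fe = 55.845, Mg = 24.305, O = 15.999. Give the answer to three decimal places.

1.118 Fe apfu

MgO: 20.18/40.304 = 0.50069 mol → 0.50069 mol Mg, 0.50069 mol O.
FeO: 45.89/71.844 = 0.63875 mol → 0.63875 mol Fe, 0.63875 mol O.
SiO2: 34.45/60.083 = 0.57337 mol → 0.57337 mol Si, 1.14674 mol O.
Total oxygen = 2.28618 mol. Normalization factor = 4/2.28618 = 1.74964.
Fe per 4 O = 0.63875 × 1.74964 = 1.118.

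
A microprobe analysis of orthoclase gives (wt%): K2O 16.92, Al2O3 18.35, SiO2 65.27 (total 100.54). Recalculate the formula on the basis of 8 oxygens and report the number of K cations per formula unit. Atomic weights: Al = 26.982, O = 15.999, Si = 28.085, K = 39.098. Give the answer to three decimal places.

16.92 wt% K2O ÷ 94.195 g/mol = 0.17963 mol, giving 0.35926 K and 0.17963 O.
18.35 wt% Al2O3 ÷ 101.961 g/mol = 0.17997 mol, giving 0.35994 Al and 0.53991 O.
65.27 wt% SiO2 ÷ 60.083 g/mol = 1.08633 mol, giving 1.08633 Si and 2.17266 O.
Oxygen sums to 2.89220; scaling by 8/2.89220 = 2.76606 puts the formula on 8 O.
K: 0.35926 × 2.76606 = 0.994 atoms per formula unit.

0.994 K apfu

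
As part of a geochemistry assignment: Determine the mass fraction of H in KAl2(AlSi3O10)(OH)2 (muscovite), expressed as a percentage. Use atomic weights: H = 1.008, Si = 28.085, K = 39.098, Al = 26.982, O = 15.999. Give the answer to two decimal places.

0.51 weight percent

Molar mass of KAl2(AlSi3O10)(OH)2: 1*39.098 + 3*26.982 + 3*28.085 + 12*15.999 + 2*1.008 = 398.303 g/mol.
Mass of H per formula unit: 2 × 1.008 = 2.016 g.
Weight fraction H = 2.016 / 398.303 = 0.0051.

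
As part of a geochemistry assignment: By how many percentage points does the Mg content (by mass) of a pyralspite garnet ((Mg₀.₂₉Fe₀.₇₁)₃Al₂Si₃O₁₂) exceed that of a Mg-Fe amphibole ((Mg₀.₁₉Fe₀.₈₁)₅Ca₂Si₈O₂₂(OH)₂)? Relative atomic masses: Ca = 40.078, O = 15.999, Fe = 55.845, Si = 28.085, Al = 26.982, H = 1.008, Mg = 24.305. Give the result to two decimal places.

2.04 percentage points

Mg in (Mg₀.₂₉Fe₀.₇₁)₃Al₂Si₃O₁₂: molar mass 470.302 g/mol; 0.87×24.305 = 21.145 g → 4.50 wt%.
Mg in (Mg₀.₁₉Fe₀.₈₁)₅Ca₂Si₈O₂₂(OH)₂: molar mass 940.090 g/mol; 0.95×24.305 = 23.090 g → 2.46 wt%.
Difference = 4.50 − 2.46 = 2.04 percentage points.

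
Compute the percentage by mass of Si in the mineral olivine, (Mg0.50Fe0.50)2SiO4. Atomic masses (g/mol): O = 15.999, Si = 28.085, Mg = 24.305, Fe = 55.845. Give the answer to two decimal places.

16.31 weight percent

Formula mass = 1·24.305 + 1·55.845 + 1·28.085 + 4·15.999 = 172.231 g/mol, of which 28.085 g is Si.
So Si makes up 28.085/172.231 = 0.1631 of the mass, i.e. 16.31%.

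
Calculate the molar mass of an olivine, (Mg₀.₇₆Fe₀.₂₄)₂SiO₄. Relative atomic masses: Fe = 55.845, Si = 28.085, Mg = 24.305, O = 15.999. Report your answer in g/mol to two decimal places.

The formula mass is the sum 1.52×24.305 + 0.48×55.845 + 1×28.085 + 4×15.999.

155.83 g/mol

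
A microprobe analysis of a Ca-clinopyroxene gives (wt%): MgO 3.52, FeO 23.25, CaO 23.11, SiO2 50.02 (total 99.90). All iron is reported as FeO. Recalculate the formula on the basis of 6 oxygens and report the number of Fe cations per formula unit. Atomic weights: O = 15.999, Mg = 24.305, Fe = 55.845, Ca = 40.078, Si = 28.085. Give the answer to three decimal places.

MgO: 3.52/40.304 = 0.08734 mol → 0.08734 mol Mg, 0.08734 mol O.
FeO: 23.25/71.844 = 0.32362 mol → 0.32362 mol Fe, 0.32362 mol O.
CaO: 23.11/56.077 = 0.41211 mol → 0.41211 mol Ca, 0.41211 mol O.
SiO2: 50.02/60.083 = 0.83252 mol → 0.83252 mol Si, 1.66504 mol O.
Total oxygen = 2.48811 mol. Normalization factor = 6/2.48811 = 2.41147.
Fe per 6 O = 0.32362 × 2.41147 = 0.780.

0.780 Fe apfu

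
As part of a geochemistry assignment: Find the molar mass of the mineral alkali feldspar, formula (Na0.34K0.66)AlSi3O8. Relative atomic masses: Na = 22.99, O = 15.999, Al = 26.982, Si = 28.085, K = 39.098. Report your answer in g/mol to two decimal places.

Na: 0.34 × 22.99 = 7.8166
K: 0.66 × 39.098 = 25.8047
Al: 1 × 26.982 = 26.9820
Si: 3 × 28.085 = 84.2550
O: 8 × 15.999 = 127.9920
Summing the contributions gives the formula mass.

272.85 g/mol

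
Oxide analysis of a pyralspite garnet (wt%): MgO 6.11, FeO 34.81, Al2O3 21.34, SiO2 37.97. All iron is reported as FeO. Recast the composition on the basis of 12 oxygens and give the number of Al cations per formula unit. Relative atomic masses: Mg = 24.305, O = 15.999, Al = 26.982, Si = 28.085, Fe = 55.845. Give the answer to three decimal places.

1.987 Al apfu

6.11 wt% MgO ÷ 40.304 g/mol = 0.15160 mol, giving 0.15160 Mg and 0.15160 O.
34.81 wt% FeO ÷ 71.844 g/mol = 0.48452 mol, giving 0.48452 Fe and 0.48452 O.
21.34 wt% Al2O3 ÷ 101.961 g/mol = 0.20930 mol, giving 0.41860 Al and 0.62790 O.
37.97 wt% SiO2 ÷ 60.083 g/mol = 0.63196 mol, giving 0.63196 Si and 1.26392 O.
Oxygen sums to 2.52794; scaling by 12/2.52794 = 4.74695 puts the formula on 12 O.
Al: 0.41860 × 4.74695 = 1.987 atoms per formula unit.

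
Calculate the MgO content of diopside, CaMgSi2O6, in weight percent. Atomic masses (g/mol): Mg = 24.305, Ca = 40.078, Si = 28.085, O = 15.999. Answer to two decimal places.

18.61 wt%

Formula mass = 216.547 g/mol.
1 Mg → 1.0000 mol MgO per formula unit; M(MgO) = 40.304, so MgO mass = 40.304 g.
40.304/216.547 × 100 = 18.61 wt%.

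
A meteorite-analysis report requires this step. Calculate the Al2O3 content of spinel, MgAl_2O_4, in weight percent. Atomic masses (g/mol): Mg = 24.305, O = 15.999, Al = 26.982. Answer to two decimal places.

M(MgAl_2O_4) = 142.265 g/mol; M(Al2O3) = 101.961 g/mol.
Moles Al2O3 per formula unit = 2 Al ÷ 2 = 1.0000.
Al2O3 fraction = (1.0000 × 101.961) / 142.265 = 101.961/142.265 = 0.7167.

71.67 wt%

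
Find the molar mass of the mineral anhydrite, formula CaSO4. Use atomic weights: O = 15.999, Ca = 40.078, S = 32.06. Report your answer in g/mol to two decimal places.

The formula mass is the sum 1*40.078 + 1*32.06 + 4*15.999.

136.13 g/mol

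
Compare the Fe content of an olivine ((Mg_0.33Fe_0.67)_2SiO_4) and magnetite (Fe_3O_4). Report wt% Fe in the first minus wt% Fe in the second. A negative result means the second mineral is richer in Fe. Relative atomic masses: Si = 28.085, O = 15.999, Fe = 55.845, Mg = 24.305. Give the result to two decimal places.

-31.46 percentage points

M((Mg_0.33Fe_0.67)_2SiO_4) = 182.955 g/mol, so wt% Fe = 74.832/182.955 × 100 = 40.90%.
M(Fe_3O_4) = 231.531 g/mol, so wt% Fe = 167.535/231.531 × 100 = 72.36%.
40.90 − 72.36 = -31.46 pp.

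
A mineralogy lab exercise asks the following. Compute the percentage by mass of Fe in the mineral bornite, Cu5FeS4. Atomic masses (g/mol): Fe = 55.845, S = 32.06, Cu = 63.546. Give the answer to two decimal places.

11.13 mass %

M(Cu5FeS4) = 501.815 g/mol.
Fe contributes 1 × 55.845 = 55.845 g per mole.
55.845/501.815 = 0.1113 → 11.13%.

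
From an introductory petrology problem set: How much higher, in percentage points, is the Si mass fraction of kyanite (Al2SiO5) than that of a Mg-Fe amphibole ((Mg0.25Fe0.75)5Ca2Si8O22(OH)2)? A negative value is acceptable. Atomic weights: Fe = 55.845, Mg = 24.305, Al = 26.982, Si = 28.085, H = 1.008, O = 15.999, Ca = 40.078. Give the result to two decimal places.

Si in Al2SiO5: molar mass 162.044 g/mol; 1×28.085 = 28.085 g → 17.33 wt%.
Si in (Mg0.25Fe0.75)5Ca2Si8O22(OH)2: molar mass 930.628 g/mol; 8×28.085 = 224.680 g → 24.14 wt%.
Difference = 17.33 − 24.14 = -6.81 percentage points.

-6.81 percentage points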